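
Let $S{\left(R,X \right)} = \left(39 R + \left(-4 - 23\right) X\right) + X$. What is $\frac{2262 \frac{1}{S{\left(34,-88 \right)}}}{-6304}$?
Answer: $- \frac{87}{876256} \approx -9.9286 \cdot 10^{-5}$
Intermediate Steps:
$S{\left(R,X \right)} = - 26 X + 39 R$ ($S{\left(R,X \right)} = \left(39 R + \left(-4 - 23\right) X\right) + X = \left(39 R - 27 X\right) + X = \left(- 27 X + 39 R\right) + X = - 26 X + 39 R$)
$\frac{2262 \frac{1}{S{\left(34,-88 \right)}}}{-6304} = \frac{2262 \frac{1}{\left(-26\right) \left(-88\right) + 39 \cdot 34}}{-6304} = \frac{2262}{2288 + 1326} \left(- \frac{1}{6304}\right) = \frac{2262}{3614} \left(- \frac{1}{6304}\right) = 2262 \cdot \frac{1}{3614} \left(- \frac{1}{6304}\right) = \frac{87}{139} \left(- \frac{1}{6304}\right) = - \frac{87}{876256}$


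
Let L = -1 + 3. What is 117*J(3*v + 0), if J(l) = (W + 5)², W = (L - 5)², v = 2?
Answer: 22932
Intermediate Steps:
L = 2
W = 9 (W = (2 - 5)² = (-3)² = 9)
J(l) = 196 (J(l) = (9 + 5)² = 14² = 196)
117*J(3*v + 0) = 117*196 = 22932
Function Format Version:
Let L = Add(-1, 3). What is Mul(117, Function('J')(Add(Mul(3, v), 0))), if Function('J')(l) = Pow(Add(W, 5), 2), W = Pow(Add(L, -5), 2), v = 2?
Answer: 22932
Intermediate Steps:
L = 2
W = 9 (W = Pow(Add(2, -5), 2) = Pow(-3, 2) = 9)
Function('J')(l) = 196 (Function('J')(l) = Pow(Add(9, 5), 2) = Pow(14, 2) = 196)
Mul(117, Function('J')(Add(Mul(3, v), 0))) = Mul(117, 196) = 22932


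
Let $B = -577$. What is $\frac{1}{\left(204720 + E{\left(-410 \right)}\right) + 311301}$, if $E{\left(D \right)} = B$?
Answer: $\frac{1}{515444} \approx 1.9401 \cdot 10^{-6}$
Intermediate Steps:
$E{\left(D \right)} = -577$
$\frac{1}{\left(204720 + E{\left(-410 \right)}\right) + 311301} = \frac{1}{\left(204720 - 577\right) + 311301} = \frac{1}{204143 + 311301} = \frac{1}{515444}$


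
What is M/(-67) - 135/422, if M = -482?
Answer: 194359/28274 ≈ 6.8741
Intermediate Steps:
M/(-67) - 135/422 = -482/(-67) - 135/422 = -482*(-1/67) - 135*1/422 = 482/67 - 135/422 = 194359/28274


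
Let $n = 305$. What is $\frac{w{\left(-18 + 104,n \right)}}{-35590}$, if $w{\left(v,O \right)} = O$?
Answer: $- \frac{61}{7118} \approx -0.0085698$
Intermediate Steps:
$\frac{w{\left(-18 + 104,n \right)}}{-35590} = \frac{305}{-35590} = 305 \left(- \frac{1}{35590}\right) = - \frac{61}{7118}$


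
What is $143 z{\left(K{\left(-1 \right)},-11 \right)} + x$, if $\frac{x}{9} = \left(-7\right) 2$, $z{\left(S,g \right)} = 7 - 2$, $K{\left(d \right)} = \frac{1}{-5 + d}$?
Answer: $589$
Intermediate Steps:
$z{\left(S,g \right)} = 5$
$x = -126$ ($x = 9 \left(\left(-7\right) 2\right) = 9 \left(-14\right) = -126$)
$143 z{\left(K{\left(-1 \right)},-11 \right)} + x = 143 \cdot 5 - 126 = 715 - 126 = 589$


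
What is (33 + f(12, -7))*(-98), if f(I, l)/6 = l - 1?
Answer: 1470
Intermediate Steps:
f(I, l) = -6 + 6*l (f(I, l) = 6*(l - 1) = 6*(-1 + l) = -6 + 6*l)
(33 + f(12, -7))*(-98) = (33 + (-6 + 6*(-7)))*(-98) = (33 + (-6 - 42))*(-98) = (33 - 48)*(-98) = -15*(-98) = 1470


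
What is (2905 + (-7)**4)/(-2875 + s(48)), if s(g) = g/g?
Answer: -2653/1437 ≈ -1.8462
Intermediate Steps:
s(g) = 1
(2905 + (-7)**4)/(-2875 + s(48)) = (2905 + (-7)**4)/(-2875 + 1) = (2905 + 2401)/(-2874) = 5306*(-1/2874) = -2653/1437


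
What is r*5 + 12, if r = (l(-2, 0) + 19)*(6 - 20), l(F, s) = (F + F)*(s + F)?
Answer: -1878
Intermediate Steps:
l(F, s) = 2*F*(F + s) (l(F, s) = (2*F)*(F + s) = 2*F*(F + s))
r = -378 (r = (2*(-2)*(-2 + 0) + 19)*(6 - 20) = (2*(-2)*(-2) + 19)*(-14) = (8 + 19)*(-14) = 27*(-14) = -378)
r*5 + 12 = -378*5 + 12 = -1890 + 12 = -1878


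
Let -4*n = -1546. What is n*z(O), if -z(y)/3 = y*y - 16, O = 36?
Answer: -1484160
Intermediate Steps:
z(y) = 48 - 3*y² (z(y) = -3*(y*y - 16) = -3*(y² - 16) = -3*(-16 + y²) = 48 - 3*y²)
n = 773/2 (n = -¼*(-1546) = 773/2 ≈ 386.50)
n*z(O) = 773*(48 - 3*36²)/2 = 773*(48 - 3*1296)/2 = 773*(48 - 3888)/2 = (773/2)*(-3840) = -1484160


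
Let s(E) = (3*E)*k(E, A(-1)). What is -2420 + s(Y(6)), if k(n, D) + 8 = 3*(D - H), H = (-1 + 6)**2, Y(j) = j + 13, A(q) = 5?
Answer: -6296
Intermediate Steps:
Y(j) = 13 + j
H = 25 (H = 5**2 = 25)
k(n, D) = -83 + 3*D (k(n, D) = -8 + 3*(D - 1*25) = -8 + 3*(D - 25) = -8 + 3*(-25 + D) = -8 + (-75 + 3*D) = -83 + 3*D)
s(E) = -204*E (s(E) = (3*E)*(-83 + 3*5) = (3*E)*(-83 + 15) = (3*E)*(-68) = -204*E)
-2420 + s(Y(6)) = -2420 - 204*(13 + 6) = -2420 - 204*19 = -2420 - 3876 = -6296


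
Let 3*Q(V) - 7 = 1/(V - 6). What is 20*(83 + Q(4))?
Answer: 5110/3 ≈ 1703.3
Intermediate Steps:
Q(V) = 7/3 + 1/(3*(-6 + V)) (Q(V) = 7/3 + 1/(3*(V - 6)) = 7/3 + 1/(3*(-6 + V)))
20*(83 + Q(4)) = 20*(83 + (-41 + 7*4)/(3*(-6 + 4))) = 20*(83 + (⅓)*(-41 + 28)/(-2)) = 20*(83 + (⅓)*(-½)*(-13)) = 20*(83 + 13/6) = 20*(511/6) = 5110/3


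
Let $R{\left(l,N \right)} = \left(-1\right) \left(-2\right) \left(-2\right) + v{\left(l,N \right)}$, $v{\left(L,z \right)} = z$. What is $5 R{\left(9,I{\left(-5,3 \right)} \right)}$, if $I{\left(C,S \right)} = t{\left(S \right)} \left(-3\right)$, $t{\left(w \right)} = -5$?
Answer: $55$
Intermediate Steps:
$I{\left(C,S \right)} = 15$ ($I{\left(C,S \right)} = \left(-5\right) \left(-3\right) = 15$)
$R{\left(l,N \right)} = -4 + N$ ($R{\left(l,N \right)} = \left(-1\right) \left(-2\right) \left(-2\right) + N = 2 \left(-2\right) + N = -4 + N$)
$5 R{\left(9,I{\left(-5,3 \right)} \right)} = 5 \left(-4 + 15\right) = 5 \cdot 11 = 55$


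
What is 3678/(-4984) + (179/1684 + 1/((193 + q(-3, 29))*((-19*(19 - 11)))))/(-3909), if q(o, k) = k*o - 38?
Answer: -7820562529109/10597131256992 ≈ -0.73799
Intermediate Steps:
q(o, k) = -38 + k*o
3678/(-4984) + (179/1684 + 1/((193 + q(-3, 29))*((-19*(19 - 11)))))/(-3909) = 3678/(-4984) + (179/1684 + 1/((193 + (-38 + 29*(-3)))*((-19*(19 - 11)))))/(-3909) = 3678*(-1/4984) + (179*(1/1684) + 1/((193 + (-38 - 87))*((-19*8))))*(-1/3909) = -1839/2492 + (179/1684 + 1/((193 - 125)*(-152)))*(-1/3909) = -1839/2492 + (179/1684 - 1/152/68)*(-1/3909) = -1839/2492 + (179/1684 + (1/68)*(-1/152))*(-1/3909) = -1839/2492 + (179/1684 - 1/10336)*(-1/3909) = -1839/2492 + (462115/4351456)*(-1/3909) = -1839/2492 - 462115/17009841504 = -7820562529109/10597131256992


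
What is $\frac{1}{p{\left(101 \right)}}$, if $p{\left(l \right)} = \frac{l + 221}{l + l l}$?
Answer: $\frac{5151}{161} \approx 31.994$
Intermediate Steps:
$p{\left(l \right)} = \frac{221 + l}{l + l^{2}}$
$\frac{1}{p{\left(101 \right)}} = \frac{1}{\frac{1}{101} \frac{1}{1 + 101} \left(221 + 101\right)} = \frac{1}{\frac{1}{101} \cdot \frac{1}{102} \cdot 322} = \frac{1}{\frac{161}{5151}} = \frac{5151}{161}$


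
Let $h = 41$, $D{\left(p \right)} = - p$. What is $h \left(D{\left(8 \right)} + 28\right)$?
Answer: $820$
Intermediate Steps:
$h \left(D{\left(8 \right)} + 28\right) = 41 \left(\left(-1\right) 8 + 28\right) = 41 \left(-8 + 28\right) = 41 \cdot 20 = 820$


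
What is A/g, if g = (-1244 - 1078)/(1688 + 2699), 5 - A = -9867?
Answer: -21654232/1161 ≈ -18651.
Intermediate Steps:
A = 9872 (A = 5 - 1*(-9867) = 5 + 9867 = 9872)
g = -2322/4387 ≈ -0.52929
A/g = 9872/(-2322/4387) = 9872*(-4387/2322) = -21654232/1161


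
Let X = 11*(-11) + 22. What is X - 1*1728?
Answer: -1827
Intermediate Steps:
X = -99 (X = -121 + 22 = -99)
X - 1*1728 = -99 - 1*1728 = -99 - 1728 = -1827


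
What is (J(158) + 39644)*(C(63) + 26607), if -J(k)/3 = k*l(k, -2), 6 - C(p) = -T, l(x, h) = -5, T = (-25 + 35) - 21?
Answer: 1117656428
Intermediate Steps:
T = -11 (T = 10 - 21 = -11)
C(p) = -5 (C(p) = 6 - (-1)*(-11) = 6 - 1*11 = 6 - 11 = -5)
J(k) = 15*k (J(k) = -3*k*(-5) = -(-15)*k = 15*k)
(J(158) + 39644)*(C(63) + 26607) = (15*158 + 39644)*(-5 + 26607) = (2370 + 39644)*26602 = 42014*26602 = 1117656428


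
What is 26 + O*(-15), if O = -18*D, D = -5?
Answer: -1324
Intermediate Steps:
O = 90 (O = -18*(-5) = 90)
26 + O*(-15) = 26 + 90*(-15) = 26 - 1350 = -1324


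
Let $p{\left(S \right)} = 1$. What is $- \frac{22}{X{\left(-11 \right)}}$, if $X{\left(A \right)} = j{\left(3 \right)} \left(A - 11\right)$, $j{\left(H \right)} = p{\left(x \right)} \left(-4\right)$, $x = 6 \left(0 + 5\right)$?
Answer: $- \frac{1}{4} \approx -0.25$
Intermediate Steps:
$x = 30$ ($x = 6 \cdot 5 = 30$)
$j{\left(H \right)} = -4$ ($j{\left(H \right)} = 1 \left(-4\right) = -4$)
$X{\left(A \right)} = 44 - 4 A$ ($X{\left(A \right)} = - 4 \left(A - 11\right) = - 4 \left(-11 + A\right) = 44 - 4 A$)
$- \frac{22}{X{\left(-11 \right)}} = - \frac{22}{44 - -44} = - \frac{22}{44 + 44} = - \frac{22}{88} = \left(-22\right) \frac{1}{88} = - \frac{1}{4}$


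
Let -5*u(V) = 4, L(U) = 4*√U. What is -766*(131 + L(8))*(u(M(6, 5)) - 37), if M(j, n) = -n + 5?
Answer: 18965394/5 + 1158192*√2/5 ≈ 4.1207e+6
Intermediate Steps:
M(j, n) = 5 - n
u(V) = -⅘ (u(V) = -⅕*4 = -⅘)
-766*(131 + L(8))*(u(M(6, 5)) - 37) = -766*(131 + 4*√8)*(-⅘ - 37) = -766*(131 + 4*(2*√2))*(-189)/5 = -766*(131 + 8*√2)*(-189)/5 = -766*(-24759/5 - 1512*√2/5) = 18965394/5 + 1158192*√2/5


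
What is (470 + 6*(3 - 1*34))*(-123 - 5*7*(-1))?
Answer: -24992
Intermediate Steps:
(470 + 6*(3 - 1*34))*(-123 - 5*7*(-1)) = (470 + 6*(3 - 34))*(-123 - 35*(-1)) = (470 + 6*(-31))*(-123 + 35) = (470 - 186)*(-88) = 284*(-88) = -24992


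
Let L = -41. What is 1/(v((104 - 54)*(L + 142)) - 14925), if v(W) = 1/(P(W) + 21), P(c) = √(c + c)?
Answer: -36040149/537899302181 - 5*√101/1075798604362 ≈ -6.7002e-5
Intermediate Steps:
P(c) = √2*√c (P(c) = √(2*c) = √2*√c)
v(W) = 1/(21 + √2*√W) (v(W) = 1/(√2*√W + 21) = 1/(21 + √2*√W))
1/(v((104 - 54)*(L + 142)) - 14925) = 1/(1/(21 + √2*√((104 - 54)*(-41 + 142))) - 14925) = 1/(1/(21 + √2*√(50*101)) - 14925) = 1/(1/(21 + √2*√5050) - 14925) = 1/(1/(21 + √2*(5*√202)) - 14925) = 1/(1/(21 + 10*√101) - 14925) = 1/(-14925 + 1/(21 + 10*√101))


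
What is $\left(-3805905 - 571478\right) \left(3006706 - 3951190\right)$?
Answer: $4134368205372$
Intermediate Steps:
$\left(-3805905 - 571478\right) \left(3006706 - 3951190\right) = \left(-4377383\right) \left(-944484\right) = 4134368205372$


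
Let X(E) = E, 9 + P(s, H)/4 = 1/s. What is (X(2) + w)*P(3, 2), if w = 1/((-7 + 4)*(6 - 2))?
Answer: -598/9 ≈ -66.444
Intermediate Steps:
w = -1/12 (w = 1/(-3*4) = 1/(-12) = -1/12 ≈ -0.083333)
P(s, H) = -36 + 4/s
(X(2) + w)*P(3, 2) = (2 - 1/12)*(-36 + 4/3) = 23*(-36 + 4*(⅓))/12 = 23*(-36 + 4/3)/12 = (23/12)*(-104/3) = -598/9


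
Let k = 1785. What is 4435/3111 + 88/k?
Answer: 53531/36295 ≈ 1.4749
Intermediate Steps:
4435/3111 + 88/k = 4435/3111 + 88/1785 = 53531/36295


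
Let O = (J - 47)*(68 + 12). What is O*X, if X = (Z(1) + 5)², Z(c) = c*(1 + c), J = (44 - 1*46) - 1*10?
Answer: -231280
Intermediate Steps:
J = -12 (J = (44 - 46) - 10 = -2 - 10 = -12)
X = 49 (X = (1*(1 + 1) + 5)² = (1*2 + 5)² = (2 + 5)² = 7² = 49)
O = -4720 (O = (-12 - 47)*(68 + 12) = -59*80 = -4720)
O*X = -4720*49 = -231280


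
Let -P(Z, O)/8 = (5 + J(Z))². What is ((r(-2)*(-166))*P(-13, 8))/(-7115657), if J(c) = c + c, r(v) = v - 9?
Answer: 6442128/7115657 ≈ 0.90535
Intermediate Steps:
r(v) = -9 + v
J(c) = 2*c
P(Z, O) = -8*(5 + 2*Z)²
((r(-2)*(-166))*P(-13, 8))/(-7115657) = (((-9 - 2)*(-166))*(-8*(5 + 2*(-13))²))/(-7115657) = ((-11*(-166))*(-8*(5 - 26)²))*(-1/7115657) = (1826*(-8*(-21)²))*(-1/7115657) = (1826*(-8*441))*(-1/7115657) = (1826*(-3528))*(-1/7115657) = -6442128*(-1/7115657) = 6442128/7115657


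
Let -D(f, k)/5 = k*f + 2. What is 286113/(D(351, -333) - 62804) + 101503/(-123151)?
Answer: -5902988080/21411894917 ≈ -0.27569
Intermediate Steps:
D(f, k) = -10 - 5*f*k (D(f, k) = -5*(k*f + 2) = -5*(f*k + 2) = -5*(2 + f*k) = -10 - 5*f*k)
286113/(D(351, -333) - 62804) + 101503/(-123151) = 286113/((-10 - 5*351*(-333)) - 62804) + 101503/(-123151) = 286113/((-10 + 584415) - 62804) + 101503*(-1/123151) = 286113/(584405 - 62804) - 101503/123151 = 286113/521601 - 101503/123151 = 286113*(1/521601) - 101503/123151 = 95371/173867 - 101503/123151 = -5902988080/21411894917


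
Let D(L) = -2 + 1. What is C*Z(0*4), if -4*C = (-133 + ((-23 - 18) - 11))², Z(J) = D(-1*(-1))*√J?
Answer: 0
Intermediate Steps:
D(L) = -1
Z(J) = -√J
C = -34225/4 (C = -(-133 + ((-23 - 18) - 11))²/4 = -(-133 + (-41 - 11))²/4 = -(-133 - 52)²/4 = -¼*(-185)² = -¼*34225 = -34225/4 ≈ -8556.3)
C*Z(0*4) = -(-34225)*√(0*4)/4 = -(-34225)*√0/4 = -(-34225)*0/4 = -34225/4*0 = 0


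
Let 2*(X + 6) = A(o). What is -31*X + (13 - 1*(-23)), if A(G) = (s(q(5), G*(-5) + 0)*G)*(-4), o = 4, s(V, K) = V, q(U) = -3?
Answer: -522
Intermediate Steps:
A(G) = 12*G (A(G) = -3*G*(-4) = 12*G)
X = 18 (X = -6 + (12*4)/2 = -6 + (½)*48 = -6 + 24 = 18)
-31*X + (13 - 1*(-23)) = -31*18 + (13 - 1*(-23)) = -558 + (13 + 23) = -558 + 36 = -522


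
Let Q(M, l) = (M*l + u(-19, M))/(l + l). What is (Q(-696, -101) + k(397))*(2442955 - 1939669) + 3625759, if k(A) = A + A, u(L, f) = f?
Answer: 23212366343/101 ≈ 2.2983e+8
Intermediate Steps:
k(A) = 2*A
Q(M, l) = (M + M*l)/(2*l) (Q(M, l) = (M*l + M)/(l + l) = (M + M*l)/((2*l)) = (M + M*l)*(1/(2*l)) = (M + M*l)/(2*l))
(Q(-696, -101) + k(397))*(2442955 - 1939669) + 3625759 = ((½)*(-696)*(1 - 101)/(-101) + 2*397)*(2442955 - 1939669) + 3625759 = ((½)*(-696)*(-1/101)*(-100) + 794)*503286 + 3625759 = (-34800/101 + 794)*503286 + 3625759 = (45394/101)*503286 + 3625759 = 22846164684/101 + 3625759 = 23212366343/101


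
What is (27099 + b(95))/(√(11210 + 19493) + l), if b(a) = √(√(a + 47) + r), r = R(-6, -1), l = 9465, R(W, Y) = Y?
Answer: (27099 + √(-1 + √142))/(9465 + √30703) ≈ 2.8114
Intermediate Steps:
r = -1
b(a) = √(-1 + √(47 + a)) (b(a) = √(√(a + 47) - 1) = √(√(47 + a) - 1) = √(-1 + √(47 + a)))
(27099 + b(95))/(√(11210 + 19493) + l) = (27099 + √(-1 + √(47 + 95)))/(√(11210 + 19493) + 9465) = (27099 + √(-1 + √142))/(√30703 + 9465) = (27099 + √(-1 + √142))/(9465 + √30703)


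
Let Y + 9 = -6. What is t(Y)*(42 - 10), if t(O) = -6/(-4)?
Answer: 48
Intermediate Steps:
Y = -15 (Y = -9 - 6 = -15)
t(O) = 3/2 (t(O) = -6*(-¼) = 3/2)
t(Y)*(42 - 10) = 3*(42 - 10)/2 = (3/2)*32 = 48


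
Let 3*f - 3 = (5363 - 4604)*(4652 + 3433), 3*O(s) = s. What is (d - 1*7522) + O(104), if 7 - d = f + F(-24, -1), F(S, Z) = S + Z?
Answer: -6158884/3 ≈ -2.0530e+6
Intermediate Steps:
O(s) = s/3
f = 2045506 (f = 1 + ((5363 - 4604)*(4652 + 3433))/3 = 1 + (759*8085)/3 = 1 + (⅓)*6136515 = 1 + 2045505 = 2045506)
d = -2045474 (d = 7 - (2045506 + (-24 - 1)) = 7 - (2045506 - 25) = 7 - 1*2045481 = 7 - 2045481 = -2045474)
(d - 1*7522) + O(104) = (-2045474 - 1*7522) + (⅓)*104 = (-2045474 - 7522) + 104/3 = -2052996 + 104/3 = -6158884/3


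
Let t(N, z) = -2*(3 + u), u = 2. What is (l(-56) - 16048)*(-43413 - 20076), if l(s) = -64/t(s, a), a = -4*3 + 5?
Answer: 5092325712/5 ≈ 1.0185e+9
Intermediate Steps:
a = -7 (a = -12 + 5 = -7)
t(N, z) = -10 (t(N, z) = -2*(3 + 2) = -2*5 = -10)
l(s) = 32/5 (l(s) = -64/(-10) = -64*(-⅒) = 32/5)
(l(-56) - 16048)*(-43413 - 20076) = (32/5 - 16048)*(-43413 - 20076) = -80208/5*(-63489) = 5092325712/5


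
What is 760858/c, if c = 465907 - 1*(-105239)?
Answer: 380429/285573 ≈ 1.3322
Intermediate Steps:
c = 571146 (c = 465907 + 105239 = 571146)
760858/c = 760858/571146 = 760858*(1/571146) = 380429/285573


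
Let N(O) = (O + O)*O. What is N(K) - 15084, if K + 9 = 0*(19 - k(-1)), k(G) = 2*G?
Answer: -14922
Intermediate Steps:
K = -9 (K = -9 + 0*(19 - 2*(-1)) = -9 + 0*(19 - 1*(-2)) = -9 + 0*(19 + 2) = -9 + 0*21 = -9 + 0 = -9)
N(O) = 2*O**2 (N(O) = (2*O)*O = 2*O**2)
N(K) - 15084 = 2*(-9)**2 - 15084 = 2*81 - 15084 = 162 - 15084 = -14922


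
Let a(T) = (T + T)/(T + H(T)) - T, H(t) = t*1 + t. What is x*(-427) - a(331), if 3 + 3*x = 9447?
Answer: -4031597/3 ≈ -1.3439e+6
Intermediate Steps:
x = 3148 (x = -1 + (1/3)*9447 = -1 + 3149 = 3148)
H(t) = 2*t (H(t) = t + t = 2*t)
a(T) = 2/3 - T (a(T) = (T + T)/(T + 2*T) - T = (2*T)/((3*T)) - T = (2*T)*(1/(3*T)) - T = 2/3 - T)
x*(-427) - a(331) = 3148*(-427) - (2/3 - 1*331) = -1344196 - (2/3 - 331) = -1344196 - 1*(-991/3) = -1344196 + 991/3 = -4031597/3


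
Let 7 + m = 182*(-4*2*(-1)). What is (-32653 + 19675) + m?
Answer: -11529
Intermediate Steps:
m = 1449 (m = -7 + 182*(-4*2*(-1)) = -7 + 182*(-8*(-1)) = -7 + 182*8 = -7 + 1456 = 1449)
(-32653 + 19675) + m = (-32653 + 19675) + 1449 = -12978 + 1449 = -11529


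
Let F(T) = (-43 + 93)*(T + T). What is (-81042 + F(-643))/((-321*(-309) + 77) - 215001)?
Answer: 145342/115735 ≈ 1.2558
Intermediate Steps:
F(T) = 100*T (F(T) = 50*(2*T) = 100*T)
(-81042 + F(-643))/((-321*(-309) + 77) - 215001) = (-81042 + 100*(-643))/((-321*(-309) + 77) - 215001) = (-81042 - 64300)/((99189 + 77) - 215001) = -145342/(99266 - 215001) = -145342/(-115735) = -145342*(-1/115735) = 145342/115735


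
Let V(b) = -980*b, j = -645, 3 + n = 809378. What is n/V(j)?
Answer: 4625/3612 ≈ 1.2805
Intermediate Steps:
n = 809375 (n = -3 + 809378 = 809375)
n/V(j) = 809375/((-980*(-645))) = 809375/632100 = 809375*(1/632100) = 4625/3612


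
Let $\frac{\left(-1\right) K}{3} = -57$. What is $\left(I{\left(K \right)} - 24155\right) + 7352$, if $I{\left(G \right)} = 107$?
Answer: $-16696$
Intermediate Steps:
$K = 171$ ($K = \left(-3\right) \left(-57\right) = 171$)
$\left(I{\left(K \right)} - 24155\right) + 7352 = \left(107 - 24155\right) + 7352 = -24048 + 7352 = -16696$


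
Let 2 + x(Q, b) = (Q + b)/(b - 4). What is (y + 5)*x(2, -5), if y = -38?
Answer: 55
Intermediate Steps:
x(Q, b) = -2 + (Q + b)/(-4 + b) (x(Q, b) = -2 + (Q + b)/(b - 4) = -2 + (Q + b)/(-4 + b))
(y + 5)*x(2, -5) = (-38 + 5)*((8 + 2 - 1*(-5))/(-4 - 5)) = -33*(8 + 2 + 5)/(-9) = -(-11)*15/3 = -33*(-5/3) = 55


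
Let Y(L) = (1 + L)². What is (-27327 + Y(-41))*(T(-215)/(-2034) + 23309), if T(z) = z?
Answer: -1219735619167/2034 ≈ -5.9967e+8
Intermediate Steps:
(-27327 + Y(-41))*(T(-215)/(-2034) + 23309) = (-27327 + (1 - 41)²)*(-215/(-2034) + 23309) = (-27327 + (-40)²)*(-215*(-1/2034) + 23309) = (-27327 + 1600)*(215/2034 + 23309) = -25727*47410721/2034 = -1219735619167/2034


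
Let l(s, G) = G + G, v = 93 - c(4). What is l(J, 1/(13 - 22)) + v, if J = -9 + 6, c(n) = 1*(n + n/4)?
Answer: 790/9 ≈ 87.778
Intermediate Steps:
c(n) = 5*n/4 (c(n) = 1*(n + n*(¼)) = 1*(n + n/4) = 1*(5*n/4) = 5*n/4)
J = -3
v = 88 (v = 93 - 5*4/4 = 93 - 1*5 = 93 - 5 = 88)
l(s, G) = 2*G
l(J, 1/(13 - 22)) + v = 2/(13 - 22) + 88 = 2/(-9) + 88 = 2*(-⅑) + 88 = -2/9 + 88 = 790/9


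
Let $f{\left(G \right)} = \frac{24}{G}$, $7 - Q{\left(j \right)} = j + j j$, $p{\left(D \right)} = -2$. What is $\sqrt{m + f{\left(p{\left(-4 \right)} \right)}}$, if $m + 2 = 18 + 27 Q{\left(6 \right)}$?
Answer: $i \sqrt{941} \approx 30.676 i$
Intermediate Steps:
$Q{\left(j \right)} = 7 - j - j^{2}$ ($Q{\left(j \right)} = 7 - \left(j + j j\right) = 7 - \left(j + j^{2}\right) = 7 - j - j^{2}$)
$m = -929$ ($m = -2 + \left(18 + 27 \left(7 - 6 - 6^{2}\right)\right) = -2 + \left(18 + 27 \left(7 - 6 - 36\right)\right) = -2 + \left(18 + 27 \left(-35\right)\right) = -2 + \left(18 - 945\right) = -2 - 927 = -929$)
$\sqrt{m + f{\left(p{\left(-4 \right)} \right)}} = \sqrt{-929 + \frac{24}{-2}} = \sqrt{-929 + 24 \left(- \frac{1}{2}\right)} = \sqrt{-929 - 12} = \sqrt{-941} = i \sqrt{941}$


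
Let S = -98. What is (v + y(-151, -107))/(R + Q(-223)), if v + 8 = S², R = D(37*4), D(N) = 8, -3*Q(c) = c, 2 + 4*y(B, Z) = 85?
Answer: 8877/76 ≈ 116.80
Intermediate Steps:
y(B, Z) = 83/4 (y(B, Z) = -½ + (¼)*85 = -½ + 85/4 = 83/4)
Q(c) = -c/3
R = 8
v = 9596 (v = -8 + (-98)² = -8 + 9604 = 9596)
(v + y(-151, -107))/(R + Q(-223)) = (9596 + 83/4)/(8 - ⅓*(-223)) = 38467/(4*(8 + 223/3)) = 38467/(4*(247/3)) = (38467/4)*(3/247) = 8877/76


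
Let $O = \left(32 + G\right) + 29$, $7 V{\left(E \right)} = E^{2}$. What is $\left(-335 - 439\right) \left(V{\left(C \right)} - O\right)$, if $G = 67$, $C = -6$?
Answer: $\frac{665640}{7} \approx 95091.0$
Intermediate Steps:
$V{\left(E \right)} = \frac{E^{2}}{7}$
$O = 128$ ($O = \left(32 + 67\right) + 29 = 99 + 29 = 128$)
$\left(-335 - 439\right) \left(V{\left(C \right)} - O\right) = \left(-335 - 439\right) \left(\frac{\left(-6\right)^{2}}{7} - 128\right) = - 774 \left(\frac{1}{7} \cdot 36 - 128\right) = - 774 \left(\frac{36}{7} - 128\right) = \left(-774\right) \left(- \frac{860}{7}\right) = \frac{665640}{7}$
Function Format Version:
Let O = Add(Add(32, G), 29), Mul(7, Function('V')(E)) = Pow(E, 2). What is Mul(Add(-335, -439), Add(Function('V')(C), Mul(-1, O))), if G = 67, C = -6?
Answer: Rational(665640, 7) ≈ 95091.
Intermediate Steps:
Function('V')(E) = Mul(Rational(1, 7), Pow(E, 2))
O = 128 (O = Add(Add(32, 67), 29) = Add(99, 29) = 128)
Mul(Add(-335, -439), Add(Function('V')(C), Mul(-1, O))) = Mul(Add(-335, -439), Add(Mul(Rational(1, 7), Pow(-6, 2)), Mul(-1, 128))) = Mul(-774, Add(Mul(Rational(1, 7), 36), -128)) = Mul(-774, Add(Rational(36, 7), -128)) = Mul(-774, Rational(-860, 7)) = Rational(665640, 7)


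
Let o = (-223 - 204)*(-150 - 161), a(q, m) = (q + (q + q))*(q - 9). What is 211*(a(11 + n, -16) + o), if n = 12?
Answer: 28223993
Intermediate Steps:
a(q, m) = 3*q*(-9 + q) (a(q, m) = (q + 2*q)*(-9 + q) = (3*q)*(-9 + q) = 3*q*(-9 + q))
o = 132797 (o = -427*(-311) = 132797)
211*(a(11 + n, -16) + o) = 211*(3*(11 + 12)*(-9 + (11 + 12)) + 132797) = 211*(3*23*(-9 + 23) + 132797) = 211*(3*23*14 + 132797) = 211*(966 + 132797) = 211*133763 = 28223993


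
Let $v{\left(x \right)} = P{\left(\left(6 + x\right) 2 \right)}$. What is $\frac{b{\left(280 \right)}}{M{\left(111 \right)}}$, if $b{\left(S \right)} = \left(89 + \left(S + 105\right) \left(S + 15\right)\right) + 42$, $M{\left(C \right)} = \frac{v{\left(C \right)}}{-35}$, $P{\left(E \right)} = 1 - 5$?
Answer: $\frac{1989855}{2} \approx 9.9493 \cdot 10^{5}$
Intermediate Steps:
$P{\left(E \right)} = -4$
$v{\left(x \right)} = -4$
$M{\left(C \right)} = \frac{4}{35}$ ($M{\left(C \right)} = - \frac{4}{-35} = \left(-4\right) \left(- \frac{1}{35}\right) = \frac{4}{35}$)
$b{\left(S \right)} = 131 + \left(15 + S\right) \left(105 + S\right)$ ($b{\left(S \right)} = \left(89 + \left(105 + S\right) \left(15 + S\right)\right) + 42 = \left(89 + \left(15 + S\right) \left(105 + S\right)\right) + 42 = 131 + \left(15 + S\right) \left(105 + S\right)$)
$\frac{b{\left(280 \right)}}{M{\left(111 \right)}} = \frac{1706 + 280^{2} + 120 \cdot 280}{\frac{4}{35}} = \left(1706 + 78400 + 33600\right) \frac{35}{4} = 113706 \cdot \frac{35}{4} = \frac{1989855}{2}$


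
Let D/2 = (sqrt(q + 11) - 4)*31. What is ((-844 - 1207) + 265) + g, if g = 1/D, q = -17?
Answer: -609027/341 - I*sqrt(6)/1364 ≈ -1786.0 - 0.0017958*I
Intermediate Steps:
D = -248 + 62*I*sqrt(6) (D = 2*((sqrt(-17 + 11) - 4)*31) = 2*((sqrt(-6) - 4)*31) = 2*((I*sqrt(6) - 4)*31) = 2*((-4 + I*sqrt(6))*31) = 2*(-124 + 31*I*sqrt(6)) = -248 + 62*I*sqrt(6) ≈ -248.0 + 151.87*I)
g = 1/(-248 + 62*I*sqrt(6)) ≈ -0.0029326 - 0.0017958*I
((-844 - 1207) + 265) + g = ((-844 - 1207) + 265) + (-1/341 - I*sqrt(6)/1364) = (-2051 + 265) + (-1/341 - I*sqrt(6)/1364) = -1786 + (-1/341 - I*sqrt(6)/1364) = -609027/341 - I*sqrt(6)/1364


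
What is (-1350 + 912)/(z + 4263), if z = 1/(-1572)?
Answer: -688536/6701435 ≈ -0.10274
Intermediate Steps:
z = -1/1572 ≈ -0.00063613
(-1350 + 912)/(z + 4263) = (-1350 + 912)/(-1/1572 + 4263) = -438/6701435/1572 = -438*1572/6701435 = -688536/6701435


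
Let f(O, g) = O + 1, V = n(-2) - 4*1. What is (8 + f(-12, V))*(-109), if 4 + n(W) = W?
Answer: 327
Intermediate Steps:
n(W) = -4 + W
V = -10 (V = (-4 - 2) - 4*1 = -6 - 4 = -10)
f(O, g) = 1 + O
(8 + f(-12, V))*(-109) = (8 + (1 - 12))*(-109) = (8 - 11)*(-109) = -3*(-109) = 327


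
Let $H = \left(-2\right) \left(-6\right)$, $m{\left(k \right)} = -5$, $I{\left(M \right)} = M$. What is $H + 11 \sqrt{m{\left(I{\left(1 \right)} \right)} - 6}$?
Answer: $12 + 11 i \sqrt{11} \approx 12.0 + 36.483 i$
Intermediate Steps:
$H = 12$
$H + 11 \sqrt{m{\left(I{\left(1 \right)} \right)} - 6} = 12 + 11 \sqrt{-5 - 6} = 12 + 11 \sqrt{-11} = 12 + 11 i \sqrt{11}$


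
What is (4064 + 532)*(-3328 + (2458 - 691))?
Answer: -7174356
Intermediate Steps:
(4064 + 532)*(-3328 + (2458 - 691)) = 4596*(-3328 + 1767) = 4596*(-1561) = -7174356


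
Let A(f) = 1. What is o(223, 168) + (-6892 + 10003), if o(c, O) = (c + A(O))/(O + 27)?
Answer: 606869/195 ≈ 3112.1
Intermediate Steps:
o(c, O) = (1 + c)/(27 + O) (o(c, O) = (c + 1)/(O + 27) = (1 + c)/(27 + O))
o(223, 168) + (-6892 + 10003) = (1 + 223)/(27 + 168) + (-6892 + 10003) = 224/195 + 3111 = 606869/195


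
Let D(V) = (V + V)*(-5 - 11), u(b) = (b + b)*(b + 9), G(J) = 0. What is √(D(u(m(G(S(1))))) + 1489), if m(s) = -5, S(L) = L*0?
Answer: √2769 ≈ 52.621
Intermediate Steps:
S(L) = 0
u(b) = 2*b*(9 + b) (u(b) = (2*b)*(9 + b) = 2*b*(9 + b))
D(V) = -32*V (D(V) = (2*V)*(-16) = -32*V)
√(D(u(m(G(S(1))))) + 1489) = √(-64*(-5)*(9 - 5) + 1489) = √(-64*(-5)*4 + 1489) = √(-32*(-40) + 1489) = √(1280 + 1489) = √2769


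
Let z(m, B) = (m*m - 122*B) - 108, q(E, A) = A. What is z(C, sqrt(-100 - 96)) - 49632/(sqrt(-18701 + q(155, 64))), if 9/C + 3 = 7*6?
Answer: -18243/169 - 1708*I + 49632*I*sqrt(18637)/18637 ≈ -107.95 - 1344.4*I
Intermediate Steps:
C = 3/13 (C = 9/(-3 + 7*6) = 9/(-3 + 42) = 9/39 = 9*(1/39) = 3/13 ≈ 0.23077)
z(m, B) = -108 + m**2 - 122*B (z(m, B) = (m**2 - 122*B) - 108 = -108 + m**2 - 122*B)
z(C, sqrt(-100 - 96)) - 49632/(sqrt(-18701 + q(155, 64))) = (-108 + (3/13)**2 - 122*sqrt(-100 - 96)) - 49632/(sqrt(-18701 + 64)) = (-108 + 9/169 - 1708*I) - 49632/(sqrt(-18637)) = (-108 + 9/169 - 1708*I) - 49632/(I*sqrt(18637)) = (-108 + 9/169 - 1708*I) - 49632*(-I*sqrt(18637)/18637) = (-18243/169 - 1708*I) - (-49632)*I*sqrt(18637)/18637 = (-18243/169 - 1708*I) + 49632*I*sqrt(18637)/18637 = -18243/169 - 1708*I + 49632*I*sqrt(18637)/18637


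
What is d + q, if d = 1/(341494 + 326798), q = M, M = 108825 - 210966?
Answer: -68260013171/668292 ≈ -1.0214e+5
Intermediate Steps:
M = -102141
q = -102141
d = 1/668292 ≈ 1.4964e-6
d + q = 1/668292 - 102141 = -68260013171/668292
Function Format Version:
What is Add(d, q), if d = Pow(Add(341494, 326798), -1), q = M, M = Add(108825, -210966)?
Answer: Rational(-68260013171, 668292) ≈ -1.0214e+5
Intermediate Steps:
M = -102141
q = -102141
d = Rational(1, 668292) (d = Pow(668292, -1) = Rational(1, 668292) ≈ 1.4964e-6)
Add(d, q) = Add(Rational(1, 668292), -102141) = Rational(-68260013171, 668292)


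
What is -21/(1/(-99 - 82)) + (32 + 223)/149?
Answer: 566604/149 ≈ 3802.7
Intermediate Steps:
-21/(1/(-99 - 82)) + (32 + 223)/149 = -21/(1/(-181)) + 255*(1/149) = -21/(-1/181) + 255/149 = -21*(-181) + 255/149 = 3801 + 255/149 = 566604/149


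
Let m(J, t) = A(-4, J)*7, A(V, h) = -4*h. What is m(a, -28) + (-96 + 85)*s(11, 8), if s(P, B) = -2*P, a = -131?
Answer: 3910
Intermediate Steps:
m(J, t) = -28*J (m(J, t) = -4*J*7 = -28*J)
m(a, -28) + (-96 + 85)*s(11, 8) = -28*(-131) + (-96 + 85)*(-2*11) = 3668 - 11*(-22) = 3668 + 242 = 3910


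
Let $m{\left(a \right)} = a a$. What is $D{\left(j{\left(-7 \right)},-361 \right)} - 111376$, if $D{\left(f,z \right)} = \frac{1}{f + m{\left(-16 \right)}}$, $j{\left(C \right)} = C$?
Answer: $- \frac{27732623}{249} \approx -1.1138 \cdot 10^{5}$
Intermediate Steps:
$m{\left(a \right)} = a^{2}$
$D{\left(f,z \right)} = \frac{1}{256 + f}$ ($D{\left(f,z \right)} = \frac{1}{f + \left(-16\right)^{2}} = \frac{1}{f + 256} = \frac{1}{256 + f}$)
$D{\left(j{\left(-7 \right)},-361 \right)} - 111376 = \frac{1}{256 - 7} - 111376 = \frac{1}{249} - 111376 = - \frac{27732623}{249}$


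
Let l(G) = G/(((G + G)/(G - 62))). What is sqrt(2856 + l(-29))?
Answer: sqrt(11242)/2 ≈ 53.014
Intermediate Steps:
l(G) = -31 + G/2 (l(G) = G/(((2*G)/(-62 + G))) = G/((2*G/(-62 + G))) = G*((-62 + G)/(2*G)) = -31 + G/2)
sqrt(2856 + l(-29)) = sqrt(2856 + (-31 + (1/2)*(-29))) = sqrt(2856 + (-31 - 29/2)) = sqrt(2856 - 91/2) = sqrt(5621/2) = sqrt(11242)/2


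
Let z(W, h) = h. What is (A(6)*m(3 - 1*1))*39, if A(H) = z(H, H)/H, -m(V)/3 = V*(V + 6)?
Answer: -1872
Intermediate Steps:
m(V) = -3*V*(6 + V) (m(V) = -3*V*(V + 6) = -3*V*(6 + V))
A(H) = 1 (A(H) = H/H = 1)
(A(6)*m(3 - 1*1))*39 = (1*(-3*(3 - 1*1)*(6 + (3 - 1*1))))*39 = (1*(-3*(3 - 1)*(6 + (3 - 1))))*39 = (1*(-3*2*(6 + 2)))*39 = (1*(-3*2*8))*39 = (1*(-48))*39 = -48*39 = -1872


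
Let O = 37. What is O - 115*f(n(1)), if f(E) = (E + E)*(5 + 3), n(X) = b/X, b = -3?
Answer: 5557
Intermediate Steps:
n(X) = -3/X
f(E) = 16*E (f(E) = (2*E)*8 = 16*E)
O - 115*f(n(1)) = 37 - 1840*(-3/1) = 37 - 1840*(-3*1) = 37 - 1840*(-3) = 37 - 115*(-48) = 37 + 5520 = 5557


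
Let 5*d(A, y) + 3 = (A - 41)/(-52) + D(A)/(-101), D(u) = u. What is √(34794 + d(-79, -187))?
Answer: 2*√374898802330/6565 ≈ 186.53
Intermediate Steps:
d(A, y) = -23/52 - 153*A/26260 (d(A, y) = -⅗ + ((A - 41)/(-52) + A/(-101))/5 = -⅗ + ((-41 + A)*(-1/52) + A*(-1/101))/5 = -⅗ + ((41/52 - A/52) - A/101)/5 = -⅗ + (41/52 - 153*A/5252)/5 = -⅗ + (41/260 - 153*A/26260) = -23/52 - 153*A/26260)
√(34794 + d(-79, -187)) = √(34794 + (-23/52 - 153/26260*(-79))) = √(34794 + (-23/52 + 12087/26260)) = √(34794 + 118/6565) = √(228422728/6565) = 2*√374898802330/6565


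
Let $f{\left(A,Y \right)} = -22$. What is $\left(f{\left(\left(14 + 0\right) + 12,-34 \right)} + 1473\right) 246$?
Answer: $356946$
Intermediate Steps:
$\left(f{\left(\left(14 + 0\right) + 12,-34 \right)} + 1473\right) 246 = \left(-22 + 1473\right) 246 = 1451 \cdot 246 = 356946$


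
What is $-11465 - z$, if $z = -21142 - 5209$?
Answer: $14886$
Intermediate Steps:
$z = -26351$ ($z = -21142 - 5209 = -26351$)
$-11465 - z = -11465 - -26351 = -11465 + 26351 = 14886$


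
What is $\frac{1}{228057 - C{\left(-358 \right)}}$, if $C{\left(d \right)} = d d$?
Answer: $\frac{1}{99893} \approx 1.0011 \cdot 10^{-5}$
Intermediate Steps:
$C{\left(d \right)} = d^{2}$
$\frac{1}{228057 - C{\left(-358 \right)}} = \frac{1}{228057 - \left(-358\right)^{2}} = \frac{1}{228057 - 128164} = \frac{1}{99893}$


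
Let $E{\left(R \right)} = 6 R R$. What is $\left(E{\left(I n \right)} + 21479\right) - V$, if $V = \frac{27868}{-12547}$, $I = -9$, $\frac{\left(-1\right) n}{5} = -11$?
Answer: $\frac{18715496931}{12547} \approx 1.4916 \cdot 10^{6}$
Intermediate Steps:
$n = 55$ ($n = \left(-5\right) \left(-11\right) = 55$)
$V = - \frac{27868}{12547}$ ($V = 27868 \left(- \frac{1}{12547}\right) = - \frac{27868}{12547} \approx -2.2211$)
$E{\left(R \right)} = 6 R^{2}$
$\left(E{\left(I n \right)} + 21479\right) - V = \left(6 \left(\left(-9\right) 55\right)^{2} + 21479\right) - - \frac{27868}{12547} = \left(6 \left(-495\right)^{2} + 21479\right) + \frac{27868}{12547} = \left(6 \cdot 245025 + 21479\right) + \frac{27868}{12547} = \left(1470150 + 21479\right) + \frac{27868}{12547} = 1491629 + \frac{27868}{12547} = \frac{18715496931}{12547}$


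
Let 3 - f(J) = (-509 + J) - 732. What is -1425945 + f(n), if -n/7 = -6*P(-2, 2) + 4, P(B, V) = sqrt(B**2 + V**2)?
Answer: -1424673 - 84*sqrt(2) ≈ -1.4248e+6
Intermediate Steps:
n = -28 + 84*sqrt(2) (n = -7*(-6*sqrt((-2)**2 + 2**2) + 4) = -7*(-6*sqrt(4 + 4) + 4) = -7*(-12*sqrt(2) + 4) = -7*(4 - 12*sqrt(2)) = -28 + 84*sqrt(2) ≈ 90.794)
f(J) = 1244 - J (f(J) = 3 - ((-509 + J) - 732) = 3 - (-1241 + J) = 3 + (1241 - J) = 1244 - J)
-1425945 + f(n) = -1425945 + (1244 - (-28 + 84*sqrt(2))) = -1425945 + (1244 + (28 - 84*sqrt(2))) = -1425945 + (1272 - 84*sqrt(2)) = -1424673 - 84*sqrt(2)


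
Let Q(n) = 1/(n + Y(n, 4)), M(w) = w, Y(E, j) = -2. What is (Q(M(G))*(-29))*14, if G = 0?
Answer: 203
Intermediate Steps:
Q(n) = 1/(-2 + n) (Q(n) = 1/(n - 2) = 1/(-2 + n))
(Q(M(G))*(-29))*14 = (-29/(-2 + 0))*14 = (-29/(-2))*14 = -1/2*(-29)*14 = (29/2)*14 = 203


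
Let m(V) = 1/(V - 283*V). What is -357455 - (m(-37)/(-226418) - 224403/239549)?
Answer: -202290916765251717955/565921435999188 ≈ -3.5745e+5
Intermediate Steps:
m(V) = -1/(282*V) (m(V) = 1/(-282*V) = -1/(282*V))
-357455 - (m(-37)/(-226418) - 224403/239549) = -357455 - (-1/282/(-37)/(-226418) - 224403/239549) = -357455 - (-1/282*(-1/37)*(-1/226418) - 224403*1/239549) = -357455 - ((1/10434)*(-1/226418) - 224403/239549) = -357455 - (-1/2362445412 - 224403/239549) = -357455 - 1*(-530139838028585/565921435999188) = -357455 + 530139838028585/565921435999188 = -202290916765251717955/565921435999188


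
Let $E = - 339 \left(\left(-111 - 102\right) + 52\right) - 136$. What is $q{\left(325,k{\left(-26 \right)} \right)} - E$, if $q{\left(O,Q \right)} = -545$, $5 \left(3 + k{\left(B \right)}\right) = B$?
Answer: $-54988$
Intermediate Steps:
$k{\left(B \right)} = -3 + \frac{B}{5}$
$E = 54443$ ($E = - 339 \left(-213 + 52\right) - 136 = \left(-339\right) \left(-161\right) - 136 = 54579 - 136 = 54443$)
$q{\left(325,k{\left(-26 \right)} \right)} - E = -545 - 54443 = -54988$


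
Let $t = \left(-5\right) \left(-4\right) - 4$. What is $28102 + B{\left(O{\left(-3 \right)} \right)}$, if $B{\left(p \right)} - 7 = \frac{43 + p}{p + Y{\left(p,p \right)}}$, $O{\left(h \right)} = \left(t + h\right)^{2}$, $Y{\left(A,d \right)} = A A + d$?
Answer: $\frac{812322203}{28899} \approx 28109.0$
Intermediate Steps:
$t = 16$ ($t = 20 - 4 = 16$)
$Y{\left(A,d \right)} = d + A^{2}$ ($Y{\left(A,d \right)} = A^{2} + d = d + A^{2}$)
$O{\left(h \right)} = \left(16 + h\right)^{2}$
$B{\left(p \right)} = 7 + \frac{43 + p}{p^{2} + 2 p}$ ($B{\left(p \right)} = 7 + \frac{43 + p}{p + \left(p + p^{2}\right)} = 7 + \frac{43 + p}{p^{2} + 2 p}$)
$28102 + B{\left(O{\left(-3 \right)} \right)} = 28102 + \frac{43 + 7 \left(\left(16 - 3\right)^{2}\right)^{2} + 15 \left(16 - 3\right)^{2}}{\left(16 - 3\right)^{2} \left(2 + \left(16 - 3\right)^{2}\right)} = 28102 + \frac{43 + 7 \left(13^{2}\right)^{2} + 15 \cdot 13^{2}}{13^{2} \left(2 + 13^{2}\right)} = 28102 + \frac{43 + 7 \cdot 169^{2} + 15 \cdot 169}{169 \left(2 + 169\right)} = 28102 + \frac{43 + 7 \cdot 28561 + 2535}{169 \cdot 171} = 28102 + \frac{1}{169} \cdot \frac{1}{171} \left(43 + 199927 + 2535\right) = 28102 + \frac{1}{169} \cdot \frac{1}{171} \cdot 202505 = 28102 + \frac{202505}{28899} = \frac{812322203}{28899}$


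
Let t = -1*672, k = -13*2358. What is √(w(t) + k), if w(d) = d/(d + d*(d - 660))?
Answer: 5*I*√17952209/121 ≈ 175.08*I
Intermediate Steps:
k = -30654
t = -672
w(d) = d/(d + d*(-660 + d))
√(w(t) + k) = √(1/(-659 - 672) - 30654) = √(1/(-1331) - 30654) = √(-1/1331 - 30654) = √(-40800475/1331) = 5*I*√17952209/121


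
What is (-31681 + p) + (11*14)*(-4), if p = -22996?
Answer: -55293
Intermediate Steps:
(-31681 + p) + (11*14)*(-4) = (-31681 - 22996) + (11*14)*(-4) = -54677 + 154*(-4) = -54677 - 616 = -55293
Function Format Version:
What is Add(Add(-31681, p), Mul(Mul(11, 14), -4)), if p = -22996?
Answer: -55293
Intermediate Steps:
Add(Add(-31681, p), Mul(Mul(11, 14), -4)) = Add(Add(-31681, -22996), Mul(Mul(11, 14), -4)) = Add(-54677, Mul(154, -4)) = Add(-54677, -616) = -55293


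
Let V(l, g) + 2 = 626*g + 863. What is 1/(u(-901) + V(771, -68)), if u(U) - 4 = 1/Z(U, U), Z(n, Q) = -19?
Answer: -19/792358 ≈ -2.3979e-5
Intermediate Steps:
V(l, g) = 861 + 626*g (V(l, g) = -2 + (626*g + 863) = -2 + (863 + 626*g) = 861 + 626*g)
u(U) = 75/19 (u(U) = 4 + 1/(-19) = 4 - 1/19 = 75/19)
1/(u(-901) + V(771, -68)) = 1/(75/19 + (861 + 626*(-68))) = 1/(75/19 + (861 - 42568)) = 1/(75/19 - 41707) = 1/(-792358/19) = -19/792358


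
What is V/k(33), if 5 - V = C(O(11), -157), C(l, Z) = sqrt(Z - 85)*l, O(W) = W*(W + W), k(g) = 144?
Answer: 5/144 - 1331*I*sqrt(2)/72 ≈ 0.034722 - 26.143*I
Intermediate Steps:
O(W) = 2*W**2 (O(W) = W*(2*W) = 2*W**2)
C(l, Z) = l*sqrt(-85 + Z) (C(l, Z) = sqrt(-85 + Z)*l = l*sqrt(-85 + Z))
V = 5 - 2662*I*sqrt(2) (V = 5 - 2*11**2*sqrt(-85 - 157) = 5 - 2*121*sqrt(-242) = 5 - 242*11*I*sqrt(2) = 5 - 2662*I*sqrt(2) ≈ 5.0 - 3764.6*I)
V/k(33) = (5 - 2662*I*sqrt(2))/144 = (5 - 2662*I*sqrt(2))*(1/144) = 5/144 - 1331*I*sqrt(2)/72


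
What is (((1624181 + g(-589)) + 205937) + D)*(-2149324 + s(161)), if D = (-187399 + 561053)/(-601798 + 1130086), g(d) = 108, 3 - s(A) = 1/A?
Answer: -27881847501816989837/7087864 ≈ -3.9337e+12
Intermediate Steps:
s(A) = 3 - 1/A
D = 186827/264144 (D = 373654/528288 = 373654*(1/528288) = 186827/264144 ≈ 0.70729)
(((1624181 + g(-589)) + 205937) + D)*(-2149324 + s(161)) = (((1624181 + 108) + 205937) + 186827/264144)*(-2149324 + (3 - 1/161)) = ((1624289 + 205937) + 186827/264144)*(-2149324 + (3 - 1*1/161)) = (1830226 + 186827/264144)*(-2149324 + (3 - 1/161)) = 483443403371*(-2149324 + 482/161)/264144 = (483443403371/264144)*(-346040682/161) = -27881847501816989837/7087864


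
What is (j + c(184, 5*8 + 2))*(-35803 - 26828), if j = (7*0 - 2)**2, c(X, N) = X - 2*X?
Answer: 11273580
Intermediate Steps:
c(X, N) = -X
j = 4 (j = (0 - 2)**2 = (-2)**2 = 4)
(j + c(184, 5*8 + 2))*(-35803 - 26828) = (4 - 1*184)*(-35803 - 26828) = (4 - 184)*(-62631) = -180*(-62631) = 11273580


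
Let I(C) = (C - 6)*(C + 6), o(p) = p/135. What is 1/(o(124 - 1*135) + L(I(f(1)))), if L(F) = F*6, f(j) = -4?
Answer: -135/16211 ≈ -0.0083277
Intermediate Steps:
o(p) = p/135 (o(p) = p*(1/135) = p/135)
I(C) = (-6 + C)*(6 + C)
L(F) = 6*F
1/(o(124 - 1*135) + L(I(f(1)))) = 1/((124 - 1*135)/135 + 6*(-36 + (-4)²)) = 1/((124 - 135)/135 + 6*(-36 + 16)) = 1/((1/135)*(-11) + 6*(-20)) = 1/(-11/135 - 120) = 1/(-16211/135) = -135/16211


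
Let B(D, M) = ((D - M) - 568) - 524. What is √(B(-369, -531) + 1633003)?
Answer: √1632073 ≈ 1277.5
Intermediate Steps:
B(D, M) = -1092 + D - M (B(D, M) = (-568 + D - M) - 524 = -1092 + D - M)
√(B(-369, -531) + 1633003) = √((-1092 - 369 - 1*(-531)) + 1633003) = √((-1092 - 369 + 531) + 1633003) = √(-930 + 1633003) = √1632073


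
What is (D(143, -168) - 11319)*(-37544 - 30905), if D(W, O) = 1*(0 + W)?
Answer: 764986024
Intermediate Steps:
D(W, O) = W (D(W, O) = 1*W = W)
(D(143, -168) - 11319)*(-37544 - 30905) = (143 - 11319)*(-37544 - 30905) = -11176*(-68449) = 764986024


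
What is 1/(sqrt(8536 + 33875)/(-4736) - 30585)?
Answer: -228670750720/6993894910757063 + 4736*sqrt(42411)/20981684732271189 ≈ -3.2696e-5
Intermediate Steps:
1/(sqrt(8536 + 33875)/(-4736) - 30585) = 1/(sqrt(42411)*(-1/4736) - 30585) = 1/(-sqrt(42411)/4736 - 30585) = 1/(-30585 - sqrt(42411)/4736)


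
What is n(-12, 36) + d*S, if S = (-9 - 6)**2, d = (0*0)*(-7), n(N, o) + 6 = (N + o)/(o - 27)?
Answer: -10/3 ≈ -3.3333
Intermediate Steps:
n(N, o) = -6 + (N + o)/(-27 + o) (n(N, o) = -6 + (N + o)/(o - 27) = -6 + (N + o)/(-27 + o))
d = 0 (d = 0*(-7) = 0)
S = 225 (S = (-15)**2 = 225)
n(-12, 36) + d*S = (162 - 12 - 5*36)/(-27 + 36) + 0*225 = (162 - 12 - 180)/9 + 0 = (1/9)*(-30) + 0 = -10/3 + 0 = -10/3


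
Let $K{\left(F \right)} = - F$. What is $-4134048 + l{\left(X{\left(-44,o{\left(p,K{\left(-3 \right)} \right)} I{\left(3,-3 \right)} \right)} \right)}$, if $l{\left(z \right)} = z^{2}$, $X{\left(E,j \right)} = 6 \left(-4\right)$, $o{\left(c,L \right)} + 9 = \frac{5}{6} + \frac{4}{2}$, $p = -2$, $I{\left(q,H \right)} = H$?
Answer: $-4133472$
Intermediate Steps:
$o{\left(c,L \right)} = - \frac{37}{6}$ ($o{\left(c,L \right)} = -9 + \left(\frac{5}{6} + \frac{4}{2}\right) = -9 + \left(5 \cdot \frac{1}{6} + 4 \cdot \frac{1}{2}\right) = -9 + \left(\frac{5}{6} + 2\right) = -9 + \frac{17}{6} = - \frac{37}{6}$)
$X{\left(E,j \right)} = -24$
$-4134048 + l{\left(X{\left(-44,o{\left(p,K{\left(-3 \right)} \right)} I{\left(3,-3 \right)} \right)} \right)} = -4134048 + \left(-24\right)^{2} = -4134048 + 576 = -4133472$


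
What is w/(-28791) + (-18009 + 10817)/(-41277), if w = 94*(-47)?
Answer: 129808886/396135369 ≈ 0.32769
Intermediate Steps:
w = -4418
w/(-28791) + (-18009 + 10817)/(-41277) = -4418/(-28791) + (-18009 + 10817)/(-41277) = -4418*(-1/28791) - 7192*(-1/41277) = 4418/28791 + 7192/41277 = 129808886/396135369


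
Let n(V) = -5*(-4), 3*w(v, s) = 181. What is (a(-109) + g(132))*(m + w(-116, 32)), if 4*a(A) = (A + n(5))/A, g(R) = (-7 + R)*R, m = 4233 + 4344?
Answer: 46603308542/327 ≈ 1.4252e+8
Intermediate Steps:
w(v, s) = 181/3 (w(v, s) = (⅓)*181 = 181/3)
m = 8577
n(V) = 20
g(R) = R*(-7 + R)
a(A) = (20 + A)/(4*A) (a(A) = ((A + 20)/A)/4 = ((20 + A)/A)/4 = (20 + A)/(4*A))
(a(-109) + g(132))*(m + w(-116, 32)) = ((¼)*(20 - 109)/(-109) + 132*(-7 + 132))*(8577 + 181/3) = ((¼)*(-1/109)*(-89) + 132*125)*(25912/3) = (89/436 + 16500)*(25912/3) = (7194089/436)*(25912/3) = 46603308542/327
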